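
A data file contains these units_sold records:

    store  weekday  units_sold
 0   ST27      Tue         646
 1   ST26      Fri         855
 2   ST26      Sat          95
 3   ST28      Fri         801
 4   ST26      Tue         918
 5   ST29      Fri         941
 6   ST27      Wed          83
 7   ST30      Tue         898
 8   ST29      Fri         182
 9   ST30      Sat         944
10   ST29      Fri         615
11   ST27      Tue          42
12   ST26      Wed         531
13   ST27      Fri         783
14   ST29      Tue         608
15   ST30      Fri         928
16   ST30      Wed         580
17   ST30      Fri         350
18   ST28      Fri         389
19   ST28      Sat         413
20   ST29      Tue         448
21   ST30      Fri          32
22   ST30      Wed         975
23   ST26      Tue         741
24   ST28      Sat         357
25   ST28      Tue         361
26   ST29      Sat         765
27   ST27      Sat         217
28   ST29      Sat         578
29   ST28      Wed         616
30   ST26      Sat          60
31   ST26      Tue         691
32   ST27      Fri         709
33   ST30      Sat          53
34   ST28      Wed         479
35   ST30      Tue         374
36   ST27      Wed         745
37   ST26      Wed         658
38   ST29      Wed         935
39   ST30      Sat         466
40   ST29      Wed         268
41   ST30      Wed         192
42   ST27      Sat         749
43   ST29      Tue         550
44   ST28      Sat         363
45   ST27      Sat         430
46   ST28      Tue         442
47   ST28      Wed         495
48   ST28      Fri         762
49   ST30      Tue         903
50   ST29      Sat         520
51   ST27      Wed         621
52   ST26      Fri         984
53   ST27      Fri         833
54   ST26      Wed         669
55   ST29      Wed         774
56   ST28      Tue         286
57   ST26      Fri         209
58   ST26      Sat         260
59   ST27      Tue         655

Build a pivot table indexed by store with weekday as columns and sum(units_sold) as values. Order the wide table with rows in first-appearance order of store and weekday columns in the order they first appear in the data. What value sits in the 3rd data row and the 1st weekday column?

With rows in first-appearance order of store, row 3 is store=ST28. weekday columns in first-appearance order: Tue, Fri, Sat, Wed; column 1 is Tue.
Long rows with store=ST28, weekday=Tue: 361 + 442 + 286 = 1089.

1089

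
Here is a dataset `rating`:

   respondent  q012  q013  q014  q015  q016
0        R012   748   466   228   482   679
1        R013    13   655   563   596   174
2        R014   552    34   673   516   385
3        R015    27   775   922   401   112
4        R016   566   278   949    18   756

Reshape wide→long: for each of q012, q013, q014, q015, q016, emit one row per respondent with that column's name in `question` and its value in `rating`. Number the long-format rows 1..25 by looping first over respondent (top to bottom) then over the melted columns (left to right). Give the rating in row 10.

25 rows total (5 × 5). Row 10: index ⌊(10-1)/5⌋ = 1 into respondent → R013; (10-1) mod 5 = 4 into the melted columns → q016.
So row 10 is (R013, q016, 174); rating = 174.

174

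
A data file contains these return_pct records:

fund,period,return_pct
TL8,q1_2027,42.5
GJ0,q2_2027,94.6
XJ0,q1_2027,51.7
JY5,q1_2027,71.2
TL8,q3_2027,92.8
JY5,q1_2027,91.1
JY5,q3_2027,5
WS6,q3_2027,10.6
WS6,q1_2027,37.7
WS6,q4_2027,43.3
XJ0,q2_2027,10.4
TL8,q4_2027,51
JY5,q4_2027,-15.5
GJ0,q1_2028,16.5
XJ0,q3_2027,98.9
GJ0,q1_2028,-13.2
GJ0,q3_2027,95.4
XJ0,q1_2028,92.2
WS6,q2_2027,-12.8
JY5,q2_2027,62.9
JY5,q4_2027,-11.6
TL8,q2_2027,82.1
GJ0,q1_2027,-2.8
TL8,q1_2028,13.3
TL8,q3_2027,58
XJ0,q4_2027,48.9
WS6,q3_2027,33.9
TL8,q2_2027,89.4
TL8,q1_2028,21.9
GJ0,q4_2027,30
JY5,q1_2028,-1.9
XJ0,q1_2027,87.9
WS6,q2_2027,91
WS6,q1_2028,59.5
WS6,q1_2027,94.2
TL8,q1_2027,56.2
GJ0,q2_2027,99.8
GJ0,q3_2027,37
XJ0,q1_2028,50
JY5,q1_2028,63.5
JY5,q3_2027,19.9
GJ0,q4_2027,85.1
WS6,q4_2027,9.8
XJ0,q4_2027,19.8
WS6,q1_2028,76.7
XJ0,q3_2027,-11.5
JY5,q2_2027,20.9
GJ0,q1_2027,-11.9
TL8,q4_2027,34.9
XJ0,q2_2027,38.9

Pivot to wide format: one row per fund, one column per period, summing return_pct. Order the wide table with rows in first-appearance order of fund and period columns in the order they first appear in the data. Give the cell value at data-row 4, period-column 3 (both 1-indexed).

With rows in first-appearance order of fund, row 4 is fund=JY5. period columns in first-appearance order: q1_2027, q2_2027, q3_2027, q4_2027, q1_2028; column 3 is q3_2027.
Long rows with fund=JY5, period=q3_2027: 5 + 19.9 = 24.9.

24.9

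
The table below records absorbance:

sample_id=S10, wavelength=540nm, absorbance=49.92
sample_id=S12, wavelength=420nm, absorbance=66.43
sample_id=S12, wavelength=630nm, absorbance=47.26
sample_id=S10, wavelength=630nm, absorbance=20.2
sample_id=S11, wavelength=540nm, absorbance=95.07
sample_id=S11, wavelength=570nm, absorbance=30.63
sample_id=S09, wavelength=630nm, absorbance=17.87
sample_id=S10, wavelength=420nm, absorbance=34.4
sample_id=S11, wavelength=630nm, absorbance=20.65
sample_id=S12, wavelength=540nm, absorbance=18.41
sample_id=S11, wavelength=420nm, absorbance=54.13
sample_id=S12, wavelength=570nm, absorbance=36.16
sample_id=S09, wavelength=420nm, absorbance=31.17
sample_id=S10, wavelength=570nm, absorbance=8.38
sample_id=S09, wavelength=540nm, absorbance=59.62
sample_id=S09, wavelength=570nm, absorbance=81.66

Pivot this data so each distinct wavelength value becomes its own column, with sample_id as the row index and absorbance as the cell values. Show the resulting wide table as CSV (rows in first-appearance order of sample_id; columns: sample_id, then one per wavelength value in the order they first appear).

sample_id,540nm,420nm,630nm,570nm
S10,49.92,34.4,20.2,8.38
S12,18.41,66.43,47.26,36.16
S11,95.07,54.13,20.65,30.63
S09,59.62,31.17,17.87,81.66

Columns: sample_id plus the 4 distinct wavelength values (540nm, 420nm, 630nm, 570nm).
For example, row S10 column 540nm takes absorbance=49.92 from the long row (S10, 540nm).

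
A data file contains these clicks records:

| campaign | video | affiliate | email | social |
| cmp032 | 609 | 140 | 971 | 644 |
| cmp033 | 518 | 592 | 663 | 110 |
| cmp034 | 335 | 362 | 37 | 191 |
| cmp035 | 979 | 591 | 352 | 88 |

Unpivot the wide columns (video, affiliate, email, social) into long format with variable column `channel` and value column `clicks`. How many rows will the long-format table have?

4 campaign values × 4 melted columns = 16 rows.

16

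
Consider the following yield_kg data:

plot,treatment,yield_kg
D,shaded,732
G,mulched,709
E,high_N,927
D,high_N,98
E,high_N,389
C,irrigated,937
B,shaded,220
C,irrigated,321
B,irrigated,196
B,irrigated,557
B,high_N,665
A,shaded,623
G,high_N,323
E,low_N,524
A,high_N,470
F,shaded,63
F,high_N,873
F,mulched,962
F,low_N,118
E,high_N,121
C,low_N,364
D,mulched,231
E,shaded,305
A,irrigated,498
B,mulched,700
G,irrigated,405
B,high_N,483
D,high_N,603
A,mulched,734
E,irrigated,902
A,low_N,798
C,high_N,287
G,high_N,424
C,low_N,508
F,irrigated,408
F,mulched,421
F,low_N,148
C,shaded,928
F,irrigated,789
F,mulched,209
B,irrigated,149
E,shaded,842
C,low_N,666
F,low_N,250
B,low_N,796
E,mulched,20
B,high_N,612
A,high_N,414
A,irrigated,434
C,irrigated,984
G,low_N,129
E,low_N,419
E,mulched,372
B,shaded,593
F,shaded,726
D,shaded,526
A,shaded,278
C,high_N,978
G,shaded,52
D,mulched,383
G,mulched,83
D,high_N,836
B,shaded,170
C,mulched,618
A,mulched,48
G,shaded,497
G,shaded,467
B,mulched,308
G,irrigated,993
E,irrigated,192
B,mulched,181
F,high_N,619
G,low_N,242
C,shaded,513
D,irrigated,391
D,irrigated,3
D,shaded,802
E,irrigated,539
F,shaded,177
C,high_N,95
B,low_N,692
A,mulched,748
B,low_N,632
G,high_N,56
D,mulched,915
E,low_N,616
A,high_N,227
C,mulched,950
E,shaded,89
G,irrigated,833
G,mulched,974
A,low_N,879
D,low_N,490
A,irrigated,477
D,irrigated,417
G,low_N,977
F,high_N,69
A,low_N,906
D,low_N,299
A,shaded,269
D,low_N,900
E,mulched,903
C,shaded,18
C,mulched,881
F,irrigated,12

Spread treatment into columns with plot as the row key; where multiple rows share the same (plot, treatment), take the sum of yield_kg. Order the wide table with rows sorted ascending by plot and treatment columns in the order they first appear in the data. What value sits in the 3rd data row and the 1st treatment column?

1459

With rows sorted ascending by plot, row 3 is plot=C. treatment columns in first-appearance order: shaded, mulched, high_N, irrigated, low_N; column 1 is shaded.
Long rows with plot=C, treatment=shaded: 928 + 513 + 18 = 1459.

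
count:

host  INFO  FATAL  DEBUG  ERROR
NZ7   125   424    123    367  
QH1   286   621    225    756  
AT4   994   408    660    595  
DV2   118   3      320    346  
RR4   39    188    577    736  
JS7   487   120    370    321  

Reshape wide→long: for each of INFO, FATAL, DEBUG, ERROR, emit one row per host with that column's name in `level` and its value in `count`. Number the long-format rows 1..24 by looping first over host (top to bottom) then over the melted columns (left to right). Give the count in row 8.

24 rows total (6 × 4). Row 8: index ⌊(8-1)/4⌋ = 1 into host → QH1; (8-1) mod 4 = 3 into the melted columns → ERROR.
So row 8 is (QH1, ERROR, 756); count = 756.

756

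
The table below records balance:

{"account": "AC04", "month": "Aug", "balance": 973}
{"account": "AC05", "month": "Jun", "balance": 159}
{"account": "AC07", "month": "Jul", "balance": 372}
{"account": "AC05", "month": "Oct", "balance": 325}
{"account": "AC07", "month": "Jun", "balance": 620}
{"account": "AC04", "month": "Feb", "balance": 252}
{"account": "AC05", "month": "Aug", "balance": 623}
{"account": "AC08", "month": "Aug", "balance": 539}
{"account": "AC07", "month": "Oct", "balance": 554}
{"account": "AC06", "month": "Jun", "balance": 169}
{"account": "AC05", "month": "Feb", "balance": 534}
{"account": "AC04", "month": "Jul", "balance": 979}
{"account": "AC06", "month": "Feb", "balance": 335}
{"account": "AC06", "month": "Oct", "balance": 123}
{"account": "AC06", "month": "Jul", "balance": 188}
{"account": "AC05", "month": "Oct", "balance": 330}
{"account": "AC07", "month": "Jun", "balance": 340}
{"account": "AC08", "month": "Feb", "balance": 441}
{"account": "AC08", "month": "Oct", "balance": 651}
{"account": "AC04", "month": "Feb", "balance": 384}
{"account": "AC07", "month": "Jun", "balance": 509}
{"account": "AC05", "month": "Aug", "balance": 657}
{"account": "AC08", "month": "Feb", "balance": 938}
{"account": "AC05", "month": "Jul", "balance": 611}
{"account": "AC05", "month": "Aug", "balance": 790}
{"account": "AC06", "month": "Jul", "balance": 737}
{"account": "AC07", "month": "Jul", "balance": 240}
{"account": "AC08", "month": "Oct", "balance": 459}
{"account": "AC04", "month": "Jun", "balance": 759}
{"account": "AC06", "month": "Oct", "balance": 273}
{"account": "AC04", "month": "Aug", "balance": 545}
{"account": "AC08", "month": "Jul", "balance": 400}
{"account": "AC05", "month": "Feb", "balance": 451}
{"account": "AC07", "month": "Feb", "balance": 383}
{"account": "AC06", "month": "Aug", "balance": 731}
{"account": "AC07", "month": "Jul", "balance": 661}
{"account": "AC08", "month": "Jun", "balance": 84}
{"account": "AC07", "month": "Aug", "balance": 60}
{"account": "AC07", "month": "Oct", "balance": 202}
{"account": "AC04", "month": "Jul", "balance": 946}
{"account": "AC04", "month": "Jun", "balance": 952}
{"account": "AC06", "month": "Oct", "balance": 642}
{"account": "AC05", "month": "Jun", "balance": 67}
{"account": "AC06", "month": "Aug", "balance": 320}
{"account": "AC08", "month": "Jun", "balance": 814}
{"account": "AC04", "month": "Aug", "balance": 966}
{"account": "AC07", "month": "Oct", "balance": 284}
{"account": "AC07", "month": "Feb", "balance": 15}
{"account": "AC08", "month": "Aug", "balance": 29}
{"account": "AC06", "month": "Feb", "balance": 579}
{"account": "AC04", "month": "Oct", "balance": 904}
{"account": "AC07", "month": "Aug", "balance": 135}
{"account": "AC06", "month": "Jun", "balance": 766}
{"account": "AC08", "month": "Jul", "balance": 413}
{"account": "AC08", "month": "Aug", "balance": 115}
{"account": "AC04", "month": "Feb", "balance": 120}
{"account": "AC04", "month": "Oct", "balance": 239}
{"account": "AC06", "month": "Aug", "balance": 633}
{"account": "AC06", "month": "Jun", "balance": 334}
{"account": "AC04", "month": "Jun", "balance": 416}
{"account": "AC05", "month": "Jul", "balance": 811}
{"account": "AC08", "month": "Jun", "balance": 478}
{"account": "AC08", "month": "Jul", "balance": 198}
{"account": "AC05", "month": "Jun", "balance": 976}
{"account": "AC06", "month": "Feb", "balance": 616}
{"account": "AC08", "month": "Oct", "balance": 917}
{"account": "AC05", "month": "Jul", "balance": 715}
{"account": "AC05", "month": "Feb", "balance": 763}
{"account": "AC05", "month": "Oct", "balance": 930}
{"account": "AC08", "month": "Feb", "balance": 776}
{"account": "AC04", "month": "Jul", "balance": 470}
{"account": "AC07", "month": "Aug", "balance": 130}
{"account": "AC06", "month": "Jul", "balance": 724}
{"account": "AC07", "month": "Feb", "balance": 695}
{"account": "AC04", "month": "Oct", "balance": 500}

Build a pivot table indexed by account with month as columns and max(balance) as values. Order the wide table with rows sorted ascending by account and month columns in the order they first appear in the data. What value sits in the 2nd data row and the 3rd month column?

811

With rows sorted ascending by account, row 2 is account=AC05. month columns in first-appearance order: Aug, Jun, Jul, Oct, Feb; column 3 is Jul.
Long rows with account=AC05, month=Jul: max(611, 811, 715) = 811.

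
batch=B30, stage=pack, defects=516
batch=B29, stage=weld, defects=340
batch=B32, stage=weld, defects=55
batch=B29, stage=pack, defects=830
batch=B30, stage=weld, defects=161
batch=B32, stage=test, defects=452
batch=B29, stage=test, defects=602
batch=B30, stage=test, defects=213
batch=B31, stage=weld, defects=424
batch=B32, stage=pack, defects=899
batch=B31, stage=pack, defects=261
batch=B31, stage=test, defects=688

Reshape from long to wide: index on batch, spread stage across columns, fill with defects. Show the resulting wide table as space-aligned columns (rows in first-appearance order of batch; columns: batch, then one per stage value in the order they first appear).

batch  pack  weld  test
B30    516   161   213 
B29    830   340   602 
B32    899   55    452 
B31    261   424   688 

Columns: batch plus the 3 distinct stage values (pack, weld, test).
For example, row B30 column pack takes defects=516 from the long row (B30, pack).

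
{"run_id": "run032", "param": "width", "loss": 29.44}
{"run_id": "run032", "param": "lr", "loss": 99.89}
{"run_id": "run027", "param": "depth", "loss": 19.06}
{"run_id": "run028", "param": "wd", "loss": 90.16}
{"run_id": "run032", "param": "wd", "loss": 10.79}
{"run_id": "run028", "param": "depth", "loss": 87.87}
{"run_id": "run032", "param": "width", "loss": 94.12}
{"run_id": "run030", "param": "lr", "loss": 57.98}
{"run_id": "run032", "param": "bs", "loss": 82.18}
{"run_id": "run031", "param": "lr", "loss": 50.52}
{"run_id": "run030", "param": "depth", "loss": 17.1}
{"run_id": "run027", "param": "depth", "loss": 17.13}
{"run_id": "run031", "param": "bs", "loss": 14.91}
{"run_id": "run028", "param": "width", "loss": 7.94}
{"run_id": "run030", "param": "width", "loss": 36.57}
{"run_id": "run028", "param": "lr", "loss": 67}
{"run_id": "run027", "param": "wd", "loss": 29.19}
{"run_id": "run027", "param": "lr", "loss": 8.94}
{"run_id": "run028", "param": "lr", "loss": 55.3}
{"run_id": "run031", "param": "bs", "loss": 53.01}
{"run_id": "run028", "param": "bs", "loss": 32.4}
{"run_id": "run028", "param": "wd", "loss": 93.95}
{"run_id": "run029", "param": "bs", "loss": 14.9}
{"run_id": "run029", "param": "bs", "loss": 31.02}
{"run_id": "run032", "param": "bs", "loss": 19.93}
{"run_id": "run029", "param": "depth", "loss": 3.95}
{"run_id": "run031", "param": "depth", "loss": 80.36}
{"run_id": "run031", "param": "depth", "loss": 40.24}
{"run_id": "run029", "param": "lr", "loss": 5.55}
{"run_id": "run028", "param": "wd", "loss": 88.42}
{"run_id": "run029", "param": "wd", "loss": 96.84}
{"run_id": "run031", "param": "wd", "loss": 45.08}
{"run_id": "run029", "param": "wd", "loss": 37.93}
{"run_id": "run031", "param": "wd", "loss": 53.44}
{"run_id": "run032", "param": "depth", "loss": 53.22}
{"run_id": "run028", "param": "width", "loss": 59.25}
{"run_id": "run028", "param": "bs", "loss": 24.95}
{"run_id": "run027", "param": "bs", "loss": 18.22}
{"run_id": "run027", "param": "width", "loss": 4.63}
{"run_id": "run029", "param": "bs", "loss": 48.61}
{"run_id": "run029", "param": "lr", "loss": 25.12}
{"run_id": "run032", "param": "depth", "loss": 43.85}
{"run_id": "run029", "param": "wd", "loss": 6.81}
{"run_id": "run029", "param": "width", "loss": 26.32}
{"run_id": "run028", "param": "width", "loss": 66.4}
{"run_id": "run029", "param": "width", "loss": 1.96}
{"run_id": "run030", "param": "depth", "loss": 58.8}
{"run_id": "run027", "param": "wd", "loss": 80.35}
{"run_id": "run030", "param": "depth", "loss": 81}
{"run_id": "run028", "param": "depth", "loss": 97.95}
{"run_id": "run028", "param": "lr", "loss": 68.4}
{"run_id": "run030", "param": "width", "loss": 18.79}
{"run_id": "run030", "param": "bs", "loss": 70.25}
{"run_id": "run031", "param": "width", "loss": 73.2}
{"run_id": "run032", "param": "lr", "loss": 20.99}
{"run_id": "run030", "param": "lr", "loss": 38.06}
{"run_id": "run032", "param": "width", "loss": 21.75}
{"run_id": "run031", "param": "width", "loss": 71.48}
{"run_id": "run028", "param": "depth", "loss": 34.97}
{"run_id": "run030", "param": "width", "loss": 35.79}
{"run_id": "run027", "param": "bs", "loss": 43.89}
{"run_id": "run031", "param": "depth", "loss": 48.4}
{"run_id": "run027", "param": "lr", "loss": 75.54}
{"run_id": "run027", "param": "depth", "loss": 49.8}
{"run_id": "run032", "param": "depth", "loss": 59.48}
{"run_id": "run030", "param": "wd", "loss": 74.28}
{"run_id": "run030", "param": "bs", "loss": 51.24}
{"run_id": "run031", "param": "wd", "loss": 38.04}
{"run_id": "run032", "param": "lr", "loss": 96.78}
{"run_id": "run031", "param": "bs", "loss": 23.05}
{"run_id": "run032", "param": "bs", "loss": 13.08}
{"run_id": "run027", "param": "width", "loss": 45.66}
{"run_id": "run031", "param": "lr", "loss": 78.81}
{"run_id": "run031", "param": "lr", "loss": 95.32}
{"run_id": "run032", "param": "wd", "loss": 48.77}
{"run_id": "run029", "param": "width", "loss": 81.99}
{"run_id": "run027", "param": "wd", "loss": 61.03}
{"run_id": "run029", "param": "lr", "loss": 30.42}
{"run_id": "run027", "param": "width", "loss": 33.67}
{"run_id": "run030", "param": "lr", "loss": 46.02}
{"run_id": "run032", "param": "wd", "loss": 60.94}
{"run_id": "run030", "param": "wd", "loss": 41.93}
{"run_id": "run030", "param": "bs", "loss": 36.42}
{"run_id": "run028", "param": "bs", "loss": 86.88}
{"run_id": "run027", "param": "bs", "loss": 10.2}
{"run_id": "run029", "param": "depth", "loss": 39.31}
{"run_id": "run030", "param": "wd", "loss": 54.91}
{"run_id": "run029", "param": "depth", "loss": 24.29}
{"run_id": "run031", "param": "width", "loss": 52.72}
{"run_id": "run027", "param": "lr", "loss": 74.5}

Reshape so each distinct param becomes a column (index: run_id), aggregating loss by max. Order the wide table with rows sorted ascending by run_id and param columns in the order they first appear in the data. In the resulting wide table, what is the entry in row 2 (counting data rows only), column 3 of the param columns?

97.95

With rows sorted ascending by run_id, row 2 is run_id=run028. param columns in first-appearance order: width, lr, depth, wd, bs; column 3 is depth.
Long rows with run_id=run028, param=depth: max(87.87, 97.95, 34.97) = 97.95.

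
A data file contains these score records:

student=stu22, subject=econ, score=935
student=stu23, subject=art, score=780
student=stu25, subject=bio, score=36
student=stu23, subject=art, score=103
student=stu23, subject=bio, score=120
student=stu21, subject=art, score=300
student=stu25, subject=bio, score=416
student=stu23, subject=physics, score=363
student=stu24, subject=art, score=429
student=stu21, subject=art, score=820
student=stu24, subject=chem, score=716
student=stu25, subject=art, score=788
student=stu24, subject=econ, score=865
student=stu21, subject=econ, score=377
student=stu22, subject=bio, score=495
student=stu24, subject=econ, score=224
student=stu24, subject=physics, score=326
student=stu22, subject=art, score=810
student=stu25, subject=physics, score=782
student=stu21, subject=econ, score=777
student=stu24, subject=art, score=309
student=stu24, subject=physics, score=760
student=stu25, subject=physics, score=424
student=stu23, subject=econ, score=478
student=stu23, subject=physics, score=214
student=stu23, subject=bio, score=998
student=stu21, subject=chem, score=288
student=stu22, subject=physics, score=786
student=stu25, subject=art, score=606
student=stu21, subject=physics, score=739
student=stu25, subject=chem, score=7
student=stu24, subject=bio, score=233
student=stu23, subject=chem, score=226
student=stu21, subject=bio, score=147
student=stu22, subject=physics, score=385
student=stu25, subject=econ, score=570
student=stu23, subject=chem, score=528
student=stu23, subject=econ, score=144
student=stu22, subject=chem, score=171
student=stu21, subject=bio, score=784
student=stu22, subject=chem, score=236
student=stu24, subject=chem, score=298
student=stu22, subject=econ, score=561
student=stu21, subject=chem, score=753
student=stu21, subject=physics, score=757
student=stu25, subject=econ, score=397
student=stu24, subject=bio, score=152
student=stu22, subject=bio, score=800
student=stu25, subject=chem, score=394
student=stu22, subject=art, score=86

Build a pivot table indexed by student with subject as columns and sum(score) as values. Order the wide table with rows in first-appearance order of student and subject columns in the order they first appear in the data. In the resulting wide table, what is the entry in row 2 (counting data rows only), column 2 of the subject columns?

883

With rows in first-appearance order of student, row 2 is student=stu23. subject columns in first-appearance order: econ, art, bio, physics, chem; column 2 is art.
Long rows with student=stu23, subject=art: 780 + 103 = 883.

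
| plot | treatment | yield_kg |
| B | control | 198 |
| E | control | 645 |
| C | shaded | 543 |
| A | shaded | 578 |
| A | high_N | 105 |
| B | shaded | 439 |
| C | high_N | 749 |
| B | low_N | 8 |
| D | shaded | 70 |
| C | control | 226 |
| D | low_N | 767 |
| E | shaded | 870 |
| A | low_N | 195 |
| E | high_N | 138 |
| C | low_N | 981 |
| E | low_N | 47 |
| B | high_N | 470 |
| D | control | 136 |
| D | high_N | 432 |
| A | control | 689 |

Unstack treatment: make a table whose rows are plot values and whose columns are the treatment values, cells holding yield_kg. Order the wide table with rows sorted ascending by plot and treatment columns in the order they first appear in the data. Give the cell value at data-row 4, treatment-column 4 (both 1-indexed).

767

With rows sorted ascending by plot, row 4 is plot=D. treatment columns in first-appearance order: control, shaded, high_N, low_N; column 4 is low_N.
Long rows with plot=D, treatment=low_N: yield_kg = 767.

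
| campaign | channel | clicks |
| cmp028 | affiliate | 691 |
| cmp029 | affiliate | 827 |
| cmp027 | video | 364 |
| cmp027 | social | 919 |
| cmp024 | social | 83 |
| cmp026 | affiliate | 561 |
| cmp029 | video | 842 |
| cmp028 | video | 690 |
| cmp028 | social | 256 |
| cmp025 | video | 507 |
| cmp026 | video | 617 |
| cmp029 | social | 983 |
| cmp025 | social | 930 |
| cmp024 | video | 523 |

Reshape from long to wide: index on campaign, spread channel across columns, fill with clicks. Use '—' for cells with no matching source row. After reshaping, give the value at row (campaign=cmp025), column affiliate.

No long-format row has campaign=cmp025 and channel=affiliate, so the cell is —.

—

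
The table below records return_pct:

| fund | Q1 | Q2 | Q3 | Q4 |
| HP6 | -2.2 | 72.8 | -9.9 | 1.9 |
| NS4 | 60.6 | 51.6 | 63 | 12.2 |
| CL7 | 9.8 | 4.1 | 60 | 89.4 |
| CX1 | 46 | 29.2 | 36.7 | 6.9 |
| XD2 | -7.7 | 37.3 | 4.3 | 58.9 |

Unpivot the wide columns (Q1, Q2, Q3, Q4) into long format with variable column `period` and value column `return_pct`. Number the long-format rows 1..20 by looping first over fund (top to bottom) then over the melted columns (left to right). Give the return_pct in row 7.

63

20 rows total (5 × 4). Row 7: index ⌊(7-1)/4⌋ = 1 into fund → NS4; (7-1) mod 4 = 2 into the melted columns → Q3.
So row 7 is (NS4, Q3, 63); return_pct = 63.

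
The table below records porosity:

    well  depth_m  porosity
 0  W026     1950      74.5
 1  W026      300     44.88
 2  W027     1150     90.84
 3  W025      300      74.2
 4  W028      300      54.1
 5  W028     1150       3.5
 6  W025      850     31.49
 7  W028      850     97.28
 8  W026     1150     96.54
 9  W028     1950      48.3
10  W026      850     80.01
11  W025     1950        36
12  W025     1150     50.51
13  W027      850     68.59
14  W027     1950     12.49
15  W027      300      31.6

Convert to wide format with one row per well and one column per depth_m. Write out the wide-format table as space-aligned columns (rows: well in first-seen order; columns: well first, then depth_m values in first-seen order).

well  1950   300    1150   850  
W026  74.5   44.88  96.54  80.01
W027  12.49  31.6   90.84  68.59
W025  36     74.2   50.51  31.49
W028  48.3   54.1   3.5    97.28

Columns: well plus the 4 distinct depth_m values (1950, 300, 1150, 850).
For example, row W026 column 1950 takes porosity=74.5 from the long row (W026, 1950).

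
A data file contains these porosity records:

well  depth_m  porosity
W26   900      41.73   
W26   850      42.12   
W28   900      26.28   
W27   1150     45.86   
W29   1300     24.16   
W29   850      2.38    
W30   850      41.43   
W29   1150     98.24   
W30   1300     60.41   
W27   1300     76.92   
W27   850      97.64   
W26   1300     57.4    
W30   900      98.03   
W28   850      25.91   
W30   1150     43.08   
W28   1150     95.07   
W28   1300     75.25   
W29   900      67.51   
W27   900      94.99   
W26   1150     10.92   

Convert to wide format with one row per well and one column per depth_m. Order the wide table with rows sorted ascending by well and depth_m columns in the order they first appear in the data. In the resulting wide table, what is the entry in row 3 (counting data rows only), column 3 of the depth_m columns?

With rows sorted ascending by well, row 3 is well=W28. depth_m columns in first-appearance order: 900, 850, 1150, 1300; column 3 is 1150.
Long rows with well=W28, depth_m=1150: porosity = 95.07.

95.07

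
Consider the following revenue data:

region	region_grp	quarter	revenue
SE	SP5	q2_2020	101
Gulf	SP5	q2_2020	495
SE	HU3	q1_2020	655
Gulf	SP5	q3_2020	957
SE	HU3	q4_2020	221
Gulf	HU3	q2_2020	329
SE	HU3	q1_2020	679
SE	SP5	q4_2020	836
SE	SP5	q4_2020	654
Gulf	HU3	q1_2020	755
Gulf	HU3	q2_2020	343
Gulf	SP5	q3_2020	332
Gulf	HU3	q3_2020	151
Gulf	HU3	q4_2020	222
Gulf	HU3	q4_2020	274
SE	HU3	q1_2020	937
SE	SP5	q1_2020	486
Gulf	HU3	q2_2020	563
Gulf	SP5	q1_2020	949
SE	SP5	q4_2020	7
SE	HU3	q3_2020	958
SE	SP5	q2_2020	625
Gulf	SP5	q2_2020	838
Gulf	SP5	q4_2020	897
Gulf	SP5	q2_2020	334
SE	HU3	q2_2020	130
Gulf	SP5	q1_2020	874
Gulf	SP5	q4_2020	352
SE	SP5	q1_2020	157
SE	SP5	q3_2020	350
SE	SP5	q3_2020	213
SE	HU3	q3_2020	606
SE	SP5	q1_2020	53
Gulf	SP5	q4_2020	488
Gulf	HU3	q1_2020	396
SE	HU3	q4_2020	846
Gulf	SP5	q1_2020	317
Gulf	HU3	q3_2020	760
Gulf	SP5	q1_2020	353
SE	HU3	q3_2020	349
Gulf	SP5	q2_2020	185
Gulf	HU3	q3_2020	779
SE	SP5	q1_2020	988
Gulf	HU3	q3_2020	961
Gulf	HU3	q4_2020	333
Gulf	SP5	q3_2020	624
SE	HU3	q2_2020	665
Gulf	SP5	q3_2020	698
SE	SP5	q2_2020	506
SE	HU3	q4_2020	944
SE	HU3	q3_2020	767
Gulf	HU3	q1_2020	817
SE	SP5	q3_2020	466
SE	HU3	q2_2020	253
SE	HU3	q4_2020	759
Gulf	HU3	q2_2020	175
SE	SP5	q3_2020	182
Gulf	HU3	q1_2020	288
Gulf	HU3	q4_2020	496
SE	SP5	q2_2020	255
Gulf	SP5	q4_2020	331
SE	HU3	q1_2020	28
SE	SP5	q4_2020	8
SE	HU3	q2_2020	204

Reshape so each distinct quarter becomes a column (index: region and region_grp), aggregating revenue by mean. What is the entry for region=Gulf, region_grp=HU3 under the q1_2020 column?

Rows with region=Gulf, region_grp=HU3 and quarter=q1_2020: revenue values are 755, 396, 817, 288.
(755 + 396 + 817 + 288) / 4 = 564.

564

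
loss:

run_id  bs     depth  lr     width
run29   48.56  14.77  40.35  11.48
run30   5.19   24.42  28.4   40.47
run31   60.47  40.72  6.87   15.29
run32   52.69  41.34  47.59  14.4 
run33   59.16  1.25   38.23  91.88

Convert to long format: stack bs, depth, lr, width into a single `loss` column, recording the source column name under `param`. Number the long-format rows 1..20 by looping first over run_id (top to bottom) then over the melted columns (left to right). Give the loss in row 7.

20 rows total (5 × 4). Row 7: index ⌊(7-1)/4⌋ = 1 into run_id → run30; (7-1) mod 4 = 2 into the melted columns → lr.
So row 7 is (run30, lr, 28.4); loss = 28.4.

28.4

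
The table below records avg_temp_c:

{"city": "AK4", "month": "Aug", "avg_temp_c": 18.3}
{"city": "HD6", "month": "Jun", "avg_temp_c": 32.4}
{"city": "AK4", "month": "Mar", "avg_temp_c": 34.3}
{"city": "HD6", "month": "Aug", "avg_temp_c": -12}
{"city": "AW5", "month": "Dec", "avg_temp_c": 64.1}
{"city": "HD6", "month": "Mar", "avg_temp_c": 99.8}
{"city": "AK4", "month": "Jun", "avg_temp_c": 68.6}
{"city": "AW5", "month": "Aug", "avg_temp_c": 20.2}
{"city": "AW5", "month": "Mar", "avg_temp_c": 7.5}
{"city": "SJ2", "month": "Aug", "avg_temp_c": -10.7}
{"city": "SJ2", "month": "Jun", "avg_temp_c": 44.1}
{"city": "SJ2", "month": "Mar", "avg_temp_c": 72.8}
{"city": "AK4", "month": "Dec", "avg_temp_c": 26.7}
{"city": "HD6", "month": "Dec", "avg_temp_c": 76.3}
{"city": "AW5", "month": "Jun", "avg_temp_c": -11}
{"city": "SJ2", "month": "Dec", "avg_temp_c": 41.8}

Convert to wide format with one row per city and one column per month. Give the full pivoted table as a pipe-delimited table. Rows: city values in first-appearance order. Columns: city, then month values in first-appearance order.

Columns: city plus the 4 distinct month values (Aug, Jun, Mar, Dec).
For example, row AK4 column Aug takes avg_temp_c=18.3 from the long row (AK4, Aug).

| city | Aug | Jun | Mar | Dec |
| AK4 | 18.3 | 68.6 | 34.3 | 26.7 |
| HD6 | -12 | 32.4 | 99.8 | 76.3 |
| AW5 | 20.2 | -11 | 7.5 | 64.1 |
| SJ2 | -10.7 | 44.1 | 72.8 | 41.8 |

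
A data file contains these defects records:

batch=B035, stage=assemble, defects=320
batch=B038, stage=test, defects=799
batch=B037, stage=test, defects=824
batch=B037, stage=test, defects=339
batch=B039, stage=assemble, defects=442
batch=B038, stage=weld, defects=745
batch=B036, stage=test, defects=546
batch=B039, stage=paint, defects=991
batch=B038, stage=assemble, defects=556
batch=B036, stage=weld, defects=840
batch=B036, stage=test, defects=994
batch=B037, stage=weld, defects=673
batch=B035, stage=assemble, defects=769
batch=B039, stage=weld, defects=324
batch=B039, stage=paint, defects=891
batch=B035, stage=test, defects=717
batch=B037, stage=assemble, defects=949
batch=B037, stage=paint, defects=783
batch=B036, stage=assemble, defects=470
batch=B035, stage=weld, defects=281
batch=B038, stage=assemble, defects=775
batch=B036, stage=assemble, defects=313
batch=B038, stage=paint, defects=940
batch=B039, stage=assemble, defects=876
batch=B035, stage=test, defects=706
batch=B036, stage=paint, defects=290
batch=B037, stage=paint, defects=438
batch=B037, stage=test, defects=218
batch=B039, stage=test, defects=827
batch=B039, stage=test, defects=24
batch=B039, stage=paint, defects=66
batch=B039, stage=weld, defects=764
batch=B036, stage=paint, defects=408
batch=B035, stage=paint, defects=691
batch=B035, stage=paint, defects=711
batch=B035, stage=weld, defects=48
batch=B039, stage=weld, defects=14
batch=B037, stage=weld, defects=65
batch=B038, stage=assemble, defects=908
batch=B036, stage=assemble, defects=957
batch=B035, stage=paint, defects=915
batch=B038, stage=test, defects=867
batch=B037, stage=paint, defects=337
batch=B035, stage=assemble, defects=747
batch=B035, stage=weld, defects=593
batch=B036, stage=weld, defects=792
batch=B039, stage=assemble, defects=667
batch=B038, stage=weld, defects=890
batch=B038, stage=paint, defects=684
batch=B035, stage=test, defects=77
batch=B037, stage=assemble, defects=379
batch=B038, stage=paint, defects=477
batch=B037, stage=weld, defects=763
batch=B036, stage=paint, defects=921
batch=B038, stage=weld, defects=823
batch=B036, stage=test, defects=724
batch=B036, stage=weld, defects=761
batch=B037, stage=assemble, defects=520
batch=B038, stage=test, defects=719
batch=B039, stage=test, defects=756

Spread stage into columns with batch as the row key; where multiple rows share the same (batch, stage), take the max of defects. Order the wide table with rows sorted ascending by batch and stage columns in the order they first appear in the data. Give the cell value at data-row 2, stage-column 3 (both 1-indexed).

With rows sorted ascending by batch, row 2 is batch=B036. stage columns in first-appearance order: assemble, test, weld, paint; column 3 is weld.
Long rows with batch=B036, stage=weld: max(840, 792, 761) = 840.

840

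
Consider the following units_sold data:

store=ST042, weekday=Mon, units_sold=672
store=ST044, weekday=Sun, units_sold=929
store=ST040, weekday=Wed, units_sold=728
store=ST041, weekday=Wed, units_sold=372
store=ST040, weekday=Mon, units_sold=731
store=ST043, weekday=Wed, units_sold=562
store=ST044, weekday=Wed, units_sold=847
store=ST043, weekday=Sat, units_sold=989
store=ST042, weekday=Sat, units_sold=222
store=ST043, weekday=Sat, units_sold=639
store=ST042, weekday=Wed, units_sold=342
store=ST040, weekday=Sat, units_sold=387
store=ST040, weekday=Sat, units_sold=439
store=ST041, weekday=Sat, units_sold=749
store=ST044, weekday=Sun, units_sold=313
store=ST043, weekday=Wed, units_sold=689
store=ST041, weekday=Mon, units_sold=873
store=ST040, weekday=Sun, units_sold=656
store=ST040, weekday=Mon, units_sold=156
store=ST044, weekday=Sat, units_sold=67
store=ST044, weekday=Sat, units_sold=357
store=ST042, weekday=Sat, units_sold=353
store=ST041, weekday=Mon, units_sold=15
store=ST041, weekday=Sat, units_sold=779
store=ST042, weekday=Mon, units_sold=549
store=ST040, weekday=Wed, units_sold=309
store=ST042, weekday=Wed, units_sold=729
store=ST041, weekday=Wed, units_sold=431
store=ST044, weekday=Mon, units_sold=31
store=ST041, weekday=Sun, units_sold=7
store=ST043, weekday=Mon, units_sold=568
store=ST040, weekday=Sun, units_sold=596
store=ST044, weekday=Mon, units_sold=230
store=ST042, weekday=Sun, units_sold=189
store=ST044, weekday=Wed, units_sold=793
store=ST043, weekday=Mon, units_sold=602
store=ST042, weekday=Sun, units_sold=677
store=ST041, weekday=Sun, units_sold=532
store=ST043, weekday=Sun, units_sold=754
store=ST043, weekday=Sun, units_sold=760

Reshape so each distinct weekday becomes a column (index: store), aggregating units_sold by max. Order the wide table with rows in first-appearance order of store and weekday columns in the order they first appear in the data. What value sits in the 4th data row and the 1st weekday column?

873

With rows in first-appearance order of store, row 4 is store=ST041. weekday columns in first-appearance order: Mon, Sun, Wed, Sat; column 1 is Mon.
Long rows with store=ST041, weekday=Mon: max(873, 15) = 873.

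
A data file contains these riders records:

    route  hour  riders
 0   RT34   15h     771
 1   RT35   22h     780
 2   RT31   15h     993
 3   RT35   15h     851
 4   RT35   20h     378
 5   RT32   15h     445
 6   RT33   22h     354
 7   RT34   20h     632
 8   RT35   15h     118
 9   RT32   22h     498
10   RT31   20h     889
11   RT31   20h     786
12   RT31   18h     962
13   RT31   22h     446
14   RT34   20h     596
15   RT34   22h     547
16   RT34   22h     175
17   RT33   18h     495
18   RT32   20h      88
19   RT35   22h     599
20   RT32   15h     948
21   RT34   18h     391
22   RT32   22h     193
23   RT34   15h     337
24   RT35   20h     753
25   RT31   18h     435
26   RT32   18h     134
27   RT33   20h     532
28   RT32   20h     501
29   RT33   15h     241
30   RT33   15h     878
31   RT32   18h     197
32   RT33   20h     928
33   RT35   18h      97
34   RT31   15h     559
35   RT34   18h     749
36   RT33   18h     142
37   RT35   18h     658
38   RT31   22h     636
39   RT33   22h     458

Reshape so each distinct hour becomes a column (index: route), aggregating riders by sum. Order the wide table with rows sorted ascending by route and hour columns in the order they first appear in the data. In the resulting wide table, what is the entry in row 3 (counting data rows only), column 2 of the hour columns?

With rows sorted ascending by route, row 3 is route=RT33. hour columns in first-appearance order: 15h, 22h, 20h, 18h; column 2 is 22h.
Long rows with route=RT33, hour=22h: 354 + 458 = 812.

812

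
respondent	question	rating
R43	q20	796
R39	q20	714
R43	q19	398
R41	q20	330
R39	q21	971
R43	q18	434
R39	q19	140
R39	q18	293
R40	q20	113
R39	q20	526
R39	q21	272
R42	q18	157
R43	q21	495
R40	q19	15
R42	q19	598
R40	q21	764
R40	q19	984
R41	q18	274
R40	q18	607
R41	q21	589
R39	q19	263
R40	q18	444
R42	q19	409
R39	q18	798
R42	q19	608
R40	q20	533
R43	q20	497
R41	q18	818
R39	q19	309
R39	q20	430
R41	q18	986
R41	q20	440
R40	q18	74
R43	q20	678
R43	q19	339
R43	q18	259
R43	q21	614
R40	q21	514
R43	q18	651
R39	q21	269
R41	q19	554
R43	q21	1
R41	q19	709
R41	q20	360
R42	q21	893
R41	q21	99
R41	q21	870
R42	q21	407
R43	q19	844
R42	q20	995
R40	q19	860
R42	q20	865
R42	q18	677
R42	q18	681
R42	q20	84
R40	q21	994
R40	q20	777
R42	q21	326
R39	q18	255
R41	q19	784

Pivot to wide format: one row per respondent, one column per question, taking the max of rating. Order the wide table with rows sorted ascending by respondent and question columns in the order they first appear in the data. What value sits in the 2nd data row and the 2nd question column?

With rows sorted ascending by respondent, row 2 is respondent=R40. question columns in first-appearance order: q20, q19, q21, q18; column 2 is q19.
Long rows with respondent=R40, question=q19: max(15, 984, 860) = 984.

984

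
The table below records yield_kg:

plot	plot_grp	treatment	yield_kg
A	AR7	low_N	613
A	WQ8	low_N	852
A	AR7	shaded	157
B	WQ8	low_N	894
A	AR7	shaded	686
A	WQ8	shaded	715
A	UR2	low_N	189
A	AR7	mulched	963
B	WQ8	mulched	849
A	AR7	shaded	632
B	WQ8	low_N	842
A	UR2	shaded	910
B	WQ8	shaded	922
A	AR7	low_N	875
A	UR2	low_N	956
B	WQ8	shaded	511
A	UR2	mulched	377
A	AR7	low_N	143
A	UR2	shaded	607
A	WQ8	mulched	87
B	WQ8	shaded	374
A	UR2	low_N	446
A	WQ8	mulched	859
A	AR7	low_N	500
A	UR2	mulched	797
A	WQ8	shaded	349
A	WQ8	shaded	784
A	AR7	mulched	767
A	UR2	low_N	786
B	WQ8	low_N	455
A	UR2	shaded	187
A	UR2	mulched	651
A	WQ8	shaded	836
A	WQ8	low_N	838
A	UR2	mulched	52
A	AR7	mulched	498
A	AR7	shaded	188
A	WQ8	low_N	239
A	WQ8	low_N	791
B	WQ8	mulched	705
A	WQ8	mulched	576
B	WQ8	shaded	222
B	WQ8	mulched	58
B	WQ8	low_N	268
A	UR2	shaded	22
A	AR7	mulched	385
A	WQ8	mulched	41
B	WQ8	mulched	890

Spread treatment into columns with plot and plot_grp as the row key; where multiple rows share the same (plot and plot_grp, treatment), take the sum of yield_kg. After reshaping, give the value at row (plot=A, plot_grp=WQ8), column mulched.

Rows with plot=A, plot_grp=WQ8 and treatment=mulched: yield_kg values are 87, 859, 576, 41.
87 + 859 + 576 + 41 = 1563.

1563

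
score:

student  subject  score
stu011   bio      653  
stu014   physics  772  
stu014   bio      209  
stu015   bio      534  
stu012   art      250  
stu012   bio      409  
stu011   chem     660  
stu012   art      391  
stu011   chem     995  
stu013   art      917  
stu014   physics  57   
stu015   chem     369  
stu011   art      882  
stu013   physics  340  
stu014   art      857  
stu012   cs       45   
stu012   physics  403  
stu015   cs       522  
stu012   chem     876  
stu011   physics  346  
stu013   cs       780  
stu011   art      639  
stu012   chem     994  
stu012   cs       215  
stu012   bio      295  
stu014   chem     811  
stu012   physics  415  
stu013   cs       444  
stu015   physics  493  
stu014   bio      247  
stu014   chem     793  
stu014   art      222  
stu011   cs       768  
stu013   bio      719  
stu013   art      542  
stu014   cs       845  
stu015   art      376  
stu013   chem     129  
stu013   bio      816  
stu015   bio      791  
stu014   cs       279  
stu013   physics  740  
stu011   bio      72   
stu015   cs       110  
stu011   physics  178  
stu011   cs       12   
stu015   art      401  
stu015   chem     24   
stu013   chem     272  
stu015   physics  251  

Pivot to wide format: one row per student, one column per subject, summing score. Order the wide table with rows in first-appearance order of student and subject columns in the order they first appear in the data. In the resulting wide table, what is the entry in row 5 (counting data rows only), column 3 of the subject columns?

With rows in first-appearance order of student, row 5 is student=stu013. subject columns in first-appearance order: bio, physics, art, chem, cs; column 3 is art.
Long rows with student=stu013, subject=art: 917 + 542 = 1459.

1459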